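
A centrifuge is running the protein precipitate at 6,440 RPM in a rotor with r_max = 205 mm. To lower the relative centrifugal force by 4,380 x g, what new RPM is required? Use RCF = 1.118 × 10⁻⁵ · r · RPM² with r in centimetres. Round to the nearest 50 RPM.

≈ 4750 RPM

r = 205 mm = 20.5 cm
Current RCF = 1.118 × 10⁻⁵ × 20.5 × (6440)² = 1.118 × 10⁻⁵ × 20.5 × 41,473,600 ≈ 9,505.3 × g
Target RCF = 9,505.3 − 4,380 = 5,125.3 × g
N² = 5,125.3 / (22.919 × 10⁻⁵) = 22,362,669
N ≈ √22,362,669 ≈ 4,728.9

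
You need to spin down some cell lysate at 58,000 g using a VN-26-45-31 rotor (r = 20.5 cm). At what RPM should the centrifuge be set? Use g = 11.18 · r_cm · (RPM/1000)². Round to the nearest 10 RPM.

N ≈ 15910 RPM

58,000 = 11.18 × 20.5 × (N/1000)²
(N/1000)² = 58,000 / 229.19 = 253.0651
N = 1000 × √253.0651 ≈ 15,908.0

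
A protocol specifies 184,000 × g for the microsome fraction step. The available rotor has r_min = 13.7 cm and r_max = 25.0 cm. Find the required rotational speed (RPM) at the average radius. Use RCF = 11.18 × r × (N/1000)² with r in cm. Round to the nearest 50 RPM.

29150 RPM

r_avg = (13.7 + 25.0) / 2 = 19.35 cm
184,000 = 11.18 × 19.35 × (N/1000)²
(N/1000)² = 184,000 / 216.333 = 850.5406
N = 1000 × √850.5406 ≈ 29,164.0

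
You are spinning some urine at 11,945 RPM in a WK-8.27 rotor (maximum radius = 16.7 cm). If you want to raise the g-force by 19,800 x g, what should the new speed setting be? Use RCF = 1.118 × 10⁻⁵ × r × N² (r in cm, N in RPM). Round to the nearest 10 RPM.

15770 RPM

Current RCF = 1.118 × 10⁻⁵ × 16.7 × (11945)² = 1.118 × 10⁻⁵ × 16.7 × 142,683,025 ≈ 26,639.8 × g
Target RCF = 26,639.8 + 19,800 = 46,439.8 × g
N² = 46,439.8 / (18.6706 × 10⁻⁵) = 248,732,231
N ≈ √248,732,231 ≈ 15,771.2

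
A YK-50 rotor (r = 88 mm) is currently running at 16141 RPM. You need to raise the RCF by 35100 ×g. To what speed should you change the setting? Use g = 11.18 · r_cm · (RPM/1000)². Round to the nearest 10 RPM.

r = 88 mm = 8.8 cm
Current RCF = 11.18 × 8.8 × (16.141)² = 11.18 × 8.8 × 260.531881 ≈ 25,632.2 × g
Target RCF = 25,632.2 + 35,100 = 60,732.2 × g
(N/1000)² = 60,732.2 / 98.384 = 617.2975
N = 1000 × √617.2975 ≈ 24,845.5

≈ 24850 RPM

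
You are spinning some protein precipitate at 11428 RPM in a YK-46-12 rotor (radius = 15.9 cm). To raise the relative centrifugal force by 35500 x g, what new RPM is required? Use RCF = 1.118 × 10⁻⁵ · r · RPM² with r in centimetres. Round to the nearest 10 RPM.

N₂ ≈ 18170 RPM

Current RCF = 1.118 × 10⁻⁵ × 15.9 × (11428)² = 1.118 × 10⁻⁵ × 15.9 × 130,599,184 ≈ 23,215.6 × g
Target RCF = 23,215.6 + 35,500 = 58,715.6 × g
N² = 58,715.6 / (17.7762 × 10⁻⁵) = 330,304,565
N ≈ √330,304,565 ≈ 18,174.3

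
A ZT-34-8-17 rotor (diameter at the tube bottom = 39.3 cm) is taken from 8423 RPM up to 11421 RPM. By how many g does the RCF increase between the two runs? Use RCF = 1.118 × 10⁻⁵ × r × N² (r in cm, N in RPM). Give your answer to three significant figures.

≈ 13100 g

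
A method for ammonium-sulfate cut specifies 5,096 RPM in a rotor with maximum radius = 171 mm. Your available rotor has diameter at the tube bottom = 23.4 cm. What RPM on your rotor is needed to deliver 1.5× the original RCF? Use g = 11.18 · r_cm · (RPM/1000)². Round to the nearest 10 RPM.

≈ 7550 RPM

Original rotor: r = 171 mm = 17.1 cm
RCF = 11.18 × r × (N/1000)²
RCF_original = 11.18 × 17.1 × (5.096)² = 11.18 × 17.1 × 25.969216 ≈ 4,964.7 × g
Target RCF = 1.5 × 4,964.7 ≈ 7,447 × g
Your rotor: r = 23.4 / 2 = 11.7 cm
7,447 = 11.18 × 11.7 × (N/1000)²
(N/1000)² = 7,447 / 130.806 = 56.93164
N = 1000 × √56.93164 ≈ 7,545.3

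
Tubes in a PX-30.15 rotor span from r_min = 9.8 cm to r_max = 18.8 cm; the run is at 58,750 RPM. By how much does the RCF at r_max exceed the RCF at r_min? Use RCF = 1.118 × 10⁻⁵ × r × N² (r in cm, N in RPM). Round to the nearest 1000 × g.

RCF_max = 1.118 × 10⁻⁵ × 18.8 × (58750)² = 1.118 × 10⁻⁵ × 18.8 × 3,451,562,500 ≈ 725,463.2 × g
RCF_min = 1.118 × 10⁻⁵ × 9.8 × (58750)² = 1.118 × 10⁻⁵ × 9.8 × 3,451,562,500 ≈ 378,167 × g
ΔRCF = 725,463.2 − 378,167 = 347,296.2

347000 x g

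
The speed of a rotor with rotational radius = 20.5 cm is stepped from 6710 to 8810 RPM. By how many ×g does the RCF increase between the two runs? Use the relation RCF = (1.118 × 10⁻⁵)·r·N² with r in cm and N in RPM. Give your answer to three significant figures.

≈ 7470 ×g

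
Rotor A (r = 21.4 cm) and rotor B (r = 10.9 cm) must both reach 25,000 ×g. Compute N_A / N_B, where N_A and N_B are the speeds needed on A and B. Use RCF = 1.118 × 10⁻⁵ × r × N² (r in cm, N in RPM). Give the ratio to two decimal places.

0.71

At fixed RCF, N ∝ 1/√r, so N_A/N_B = √(r_B/r_A) = √(10.9/21.4) = √0.509346 = 0.7137.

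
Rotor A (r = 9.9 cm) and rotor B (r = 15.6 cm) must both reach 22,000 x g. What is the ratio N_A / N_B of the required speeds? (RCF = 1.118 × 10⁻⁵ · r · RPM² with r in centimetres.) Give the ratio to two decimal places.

1.26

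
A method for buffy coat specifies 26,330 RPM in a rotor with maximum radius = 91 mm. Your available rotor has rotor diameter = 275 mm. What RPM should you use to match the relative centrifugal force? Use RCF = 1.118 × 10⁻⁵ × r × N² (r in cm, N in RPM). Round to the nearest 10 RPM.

≈ 21420 RPM

Original rotor: r = 91 mm = 9.1 cm
RCF_original = 1.118 × 10⁻⁵ × 9.1 × (26330)² = 1.118 × 10⁻⁵ × 9.1 × 693,268,900 ≈ 70,531.8 × g
Your rotor: r = 275 mm / 2 = 137.5 mm = 13.75 cm
70,531.8 = 1.118 × 10⁻⁵ × 13.75 × N²
N² = 70,531.8 / (15.3725 × 10⁻⁵) = 458,818,019
N ≈ √458,818,019 ≈ 21,420.0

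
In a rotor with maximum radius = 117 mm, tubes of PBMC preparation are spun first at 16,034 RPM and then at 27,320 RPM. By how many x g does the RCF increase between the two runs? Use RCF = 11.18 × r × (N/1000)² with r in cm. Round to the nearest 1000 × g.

r = 117 mm = 11.7 cm
RCF₁ = 11.18 × 11.7 × (16.034)² = 11.18 × 11.7 × 257.089156 ≈ 33,628.8 × g
RCF₂ = 11.18 × 11.7 × (27.32)² = 11.18 × 11.7 × 746.3824 ≈ 97,631.3 × g
Increase = 97,631.3 − 33,628.8 = 64,002.5

64000 x g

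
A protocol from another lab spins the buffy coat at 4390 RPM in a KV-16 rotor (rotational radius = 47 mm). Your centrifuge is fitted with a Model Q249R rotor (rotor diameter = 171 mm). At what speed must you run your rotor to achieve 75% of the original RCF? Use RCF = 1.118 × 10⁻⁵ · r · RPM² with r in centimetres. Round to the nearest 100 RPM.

2800 RPM

Original rotor: r = 47 mm = 4.7 cm
RCF_original = 1.118 × 10⁻⁵ × 4.7 × (4390)² = 1.118 × 10⁻⁵ × 4.7 × 19,272,100 ≈ 1,012.7 × g
Target RCF = 0.75 × 1,012.7 ≈ 759.5 × g
Your rotor: r = 171 mm / 2 = 85.5 mm = 8.55 cm
759.5 = 1.118 × 10⁻⁵ × 8.55 × N²
N² = 759.5 / (9.5589 × 10⁻⁵) = 7,945,475
N ≈ √7,945,475 ≈ 2,818.8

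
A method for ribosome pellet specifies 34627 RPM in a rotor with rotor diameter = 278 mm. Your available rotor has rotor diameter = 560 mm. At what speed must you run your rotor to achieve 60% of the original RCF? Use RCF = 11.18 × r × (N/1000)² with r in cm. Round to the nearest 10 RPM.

Original rotor: r = 278 mm / 2 = 139 mm = 13.9 cm
RCF_original = 11.18 × 13.9 × (34.627)² = 11.18 × 13.9 × 1,199.029129 ≈ 186,331.5 × g
Target RCF = 0.6 × 186,331.5 ≈ 111,798.9 × g
Your rotor: r = 560 mm / 2 = 280 mm = 28 cm
111,798.9 = 11.18 × 28 × (N/1000)²
(N/1000)² = 111,798.9 / 313.04 = 357.1393
N = 1000 × √357.1393 ≈ 18,898.1

18900 RPM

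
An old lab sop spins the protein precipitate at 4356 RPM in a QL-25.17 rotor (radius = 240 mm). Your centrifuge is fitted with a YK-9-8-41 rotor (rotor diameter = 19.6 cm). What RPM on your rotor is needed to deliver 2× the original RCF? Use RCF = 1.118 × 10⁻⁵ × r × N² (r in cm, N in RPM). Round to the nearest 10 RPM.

Original rotor: r = 240 mm = 24.0 cm
RCF_original = 1.118 × 10⁻⁵ × 24 × (4356)² = 1.118 × 10⁻⁵ × 24 × 18,974,736 ≈ 5,091.3 × g
Target RCF = 2 × 5,091.3 ≈ 10,182.6 × g
Your rotor: r = 19.6 / 2 = 9.8 cm
10,182.6 = 1.118 × 10⁻⁵ × 9.8 × N²
N² = 10,182.6 / (10.9564 × 10⁻⁵) = 92,937,461
N ≈ √92,937,461 ≈ 9,640.4

9640 RPM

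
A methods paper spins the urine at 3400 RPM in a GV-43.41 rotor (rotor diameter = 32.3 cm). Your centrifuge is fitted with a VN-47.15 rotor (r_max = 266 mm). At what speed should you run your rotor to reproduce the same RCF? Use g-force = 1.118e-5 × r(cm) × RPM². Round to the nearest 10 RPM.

2650 RPM

Original rotor: r = 32.3 / 2 = 16.15 cm
RCF_original = 1.118 × 10⁻⁵ × 16.15 × (3400)² = 1.118 × 10⁻⁵ × 16.15 × 11,560,000 ≈ 2,087.2 × g
Your rotor: r = 266 mm = 26.6 cm
2,087.2 = 1.118 × 10⁻⁵ × 26.6 × N²
N² = 2,087.2 / (29.7388 × 10⁻⁵) = 7,018,441
N ≈ √7,018,441 ≈ 2,649.2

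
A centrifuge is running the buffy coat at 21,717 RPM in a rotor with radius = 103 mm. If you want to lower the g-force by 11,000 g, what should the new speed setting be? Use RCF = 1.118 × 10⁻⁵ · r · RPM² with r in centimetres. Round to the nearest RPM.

19393 RPM

r = 103 mm = 10.3 cm
Current RCF = 1.118 × 10⁻⁵ × 10.3 × (21717)² = 1.118 × 10⁻⁵ × 10.3 × 471,628,089 ≈ 54,309.9 × g
Target RCF = 54,309.9 − 11,000 = 43,309.9 × g
N² = 43,309.9 / (11.5154 × 10⁻⁵) = 376,104,174
N ≈ √376,104,174 ≈ 19,393.4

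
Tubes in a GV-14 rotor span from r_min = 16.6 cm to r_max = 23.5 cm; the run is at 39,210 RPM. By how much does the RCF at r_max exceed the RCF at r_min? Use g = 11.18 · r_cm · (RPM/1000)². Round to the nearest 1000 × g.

RCF_max = 11.18 × 23.5 × (39.21)² = 11.18 × 23.5 × 1,537.4241 ≈ 403,927.4 × g
RCF_min = 11.18 × 16.6 × (39.21)² = 11.18 × 16.6 × 1,537.4241 ≈ 285,327.5 × g
ΔRCF = 403,927.4 − 285,327.5 = 118,599.9

ΔRCF ≈ 119000 × g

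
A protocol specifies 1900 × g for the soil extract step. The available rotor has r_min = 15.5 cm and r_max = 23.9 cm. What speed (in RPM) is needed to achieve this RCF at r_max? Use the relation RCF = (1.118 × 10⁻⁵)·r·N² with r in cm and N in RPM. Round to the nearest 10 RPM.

Use r_max = 23.9 cm.
RCF = 1.118 × 10⁻⁵ × r × N²
1,900 = 1.118 × 10⁻⁵ × 23.9 × N²
N² = 1,900 / (26.7202 × 10⁻⁵) = 7,110,725
N ≈ √7,110,725 ≈ 2,666.6

2670 RPM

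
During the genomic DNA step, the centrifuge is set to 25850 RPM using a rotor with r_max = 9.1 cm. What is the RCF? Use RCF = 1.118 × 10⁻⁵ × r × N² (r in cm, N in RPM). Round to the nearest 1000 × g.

RCF = 1.118 × 10⁻⁵ × r × N²
RCF = 1.118 × 10⁻⁵ × 9.1 × (25850)² = 1.118 × 10⁻⁵ × 9.1 × 668,222,500 ≈ 67,983.6 × g

68000 ×g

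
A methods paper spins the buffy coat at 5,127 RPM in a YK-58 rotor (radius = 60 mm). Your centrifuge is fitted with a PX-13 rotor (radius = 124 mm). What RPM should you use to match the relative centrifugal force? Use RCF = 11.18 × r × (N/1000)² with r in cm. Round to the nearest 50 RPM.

≈ 3550 RPM

Original rotor: r = 60 mm = 6.0 cm
RCF = 11.18 × r × (N/1000)²
RCF_original = 11.18 × 6 × (5.127)² = 11.18 × 6 × 26.286129 ≈ 1,763.3 × g
Your rotor: r = 124 mm = 12.4 cm
1,763.3 = 11.18 × 12.4 × (N/1000)²
(N/1000)² = 1,763.3 / 138.632 = 12.71929
N = 1000 × √12.71929 ≈ 3,566.4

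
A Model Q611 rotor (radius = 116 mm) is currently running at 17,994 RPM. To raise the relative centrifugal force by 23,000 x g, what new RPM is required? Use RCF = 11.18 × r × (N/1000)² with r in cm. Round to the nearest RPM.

≈ 22386 RPM

r = 116 mm = 11.6 cm
Current RCF = 11.18 × 11.6 × (17.994)² = 11.18 × 11.6 × 323.784036 ≈ 41,990.9 × g
Target RCF = 41,990.9 + 23,000 = 64,990.9 × g
(N/1000)² = 64,990.9 / 129.688 = 501.1327
N = 1000 × √501.1327 ≈ 22,386.0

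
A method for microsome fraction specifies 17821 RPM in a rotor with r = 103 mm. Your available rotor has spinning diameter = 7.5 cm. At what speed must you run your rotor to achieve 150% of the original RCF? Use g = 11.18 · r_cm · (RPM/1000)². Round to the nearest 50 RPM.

≈ 36150 RPM

Original rotor: r = 103 mm = 10.3 cm
RCF = 11.18 × r × (N/1000)²
RCF_original = 11.18 × 10.3 × (17.821)² = 11.18 × 10.3 × 317.588041 ≈ 36,571.5 × g
Target RCF = 1.5 × 36,571.5 ≈ 54,857.2 × g
Your rotor: r = 7.5 / 2 = 3.75 cm
54,857.2 = 11.18 × 3.75 × (N/1000)²
(N/1000)² = 54,857.2 / 41.925 = 1308.46
N = 1000 × √1308.46 ≈ 36,172.6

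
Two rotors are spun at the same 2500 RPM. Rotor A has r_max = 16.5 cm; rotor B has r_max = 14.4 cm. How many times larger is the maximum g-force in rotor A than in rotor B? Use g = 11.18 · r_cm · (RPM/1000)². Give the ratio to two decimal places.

1.15

At fixed N, RCF ∝ r, so RCF_A/RCF_B = r_A/r_B = 16.5 / 14.4 = 1.1458.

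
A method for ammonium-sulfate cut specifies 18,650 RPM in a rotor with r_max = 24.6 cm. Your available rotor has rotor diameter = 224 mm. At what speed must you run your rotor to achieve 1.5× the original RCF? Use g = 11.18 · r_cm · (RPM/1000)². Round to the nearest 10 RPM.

≈ 33850 RPM

RCF_original = 11.18 × 24.6 × (18.65)² = 11.18 × 24.6 × 347.8225 ≈ 95,660.9 × g
Target RCF = 1.5 × 95,660.9 ≈ 143,491.3 × g
Your rotor: r = 224 mm / 2 = 112 mm = 11.2 cm
143,491.3 = 11.18 × 11.2 × (N/1000)²
(N/1000)² = 143,491.3 / 125.216 = 1145.95
N = 1000 × √1145.95 ≈ 33,851.9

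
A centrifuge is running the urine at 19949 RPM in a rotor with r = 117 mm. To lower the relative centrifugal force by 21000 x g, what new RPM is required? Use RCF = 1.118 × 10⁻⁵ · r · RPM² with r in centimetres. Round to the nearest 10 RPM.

≈ 15410 RPM

r = 117 mm = 11.7 cm
Current RCF = 1.118 × 10⁻⁵ × 11.7 × (19949)² = 1.118 × 10⁻⁵ × 11.7 × 397,962,601 ≈ 52,055.9 × g
Target RCF = 52,055.9 − 21,000 = 31,055.9 × g
N² = 31,055.9 / (13.0806 × 10⁻⁵) = 237,419,537
N ≈ √237,419,537 ≈ 15,408.4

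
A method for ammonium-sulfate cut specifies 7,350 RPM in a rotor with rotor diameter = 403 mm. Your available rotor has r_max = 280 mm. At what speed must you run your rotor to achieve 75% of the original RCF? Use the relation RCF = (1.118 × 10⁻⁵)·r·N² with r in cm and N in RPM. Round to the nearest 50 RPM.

5400 RPM

Original rotor: r = 403 mm / 2 = 201.5 mm = 20.15 cm
RCF = 1.118 × 10⁻⁵ × r × N²
RCF_original = 1.118 × 10⁻⁵ × 20.15 × (7350)² = 1.118 × 10⁻⁵ × 20.15 × 54,022,500 ≈ 12,170 × g
Target RCF = 0.75 × 12,170 ≈ 9,127.5 × g
Your rotor: r = 280 mm = 28.0 cm
9,127.5 = 1.118 × 10⁻⁵ × 28 × N²
N² = 9,127.5 / (31.304 × 10⁻⁵) = 29,157,616
N ≈ √29,157,616 ≈ 5,399.8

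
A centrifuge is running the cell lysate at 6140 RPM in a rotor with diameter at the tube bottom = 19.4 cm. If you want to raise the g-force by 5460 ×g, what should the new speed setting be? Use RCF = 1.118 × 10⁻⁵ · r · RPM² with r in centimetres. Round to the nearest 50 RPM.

≈ 9400 RPM

r = 19.4 / 2 = 9.7 cm
Current RCF = 1.118 × 10⁻⁵ × 9.7 × (6140)² = 1.118 × 10⁻⁵ × 9.7 × 37,699,600 ≈ 4,088.4 × g
Target RCF = 4,088.4 + 5,460 = 9,548.4 × g
N² = 9,548.4 / (10.8446 × 10⁻⁵) = 88,047,508
N ≈ √88,047,508 ≈ 9,383.4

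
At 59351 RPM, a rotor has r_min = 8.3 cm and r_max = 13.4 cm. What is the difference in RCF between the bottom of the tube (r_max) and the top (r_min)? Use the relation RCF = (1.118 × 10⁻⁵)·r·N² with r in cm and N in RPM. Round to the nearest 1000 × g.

ΔRCF = 1.118 × 10⁻⁵ × (r_max − r_min) × N² = 1.118 × 10⁻⁵ × 5.1 × 3,522,541,201 ≈ 200,848.3

≈ 201000 g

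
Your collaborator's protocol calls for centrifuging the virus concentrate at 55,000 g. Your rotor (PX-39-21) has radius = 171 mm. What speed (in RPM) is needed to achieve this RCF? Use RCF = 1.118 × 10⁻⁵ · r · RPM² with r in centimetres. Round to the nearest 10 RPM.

N ≈ 16960 RPM

r = 171 mm = 17.1 cm
RCF = 1.118 × 10⁻⁵ × r × N²
55,000 = 1.118 × 10⁻⁵ × 17.1 × N²
N² = 55,000 / (19.1178 × 10⁻⁵) = 287,690,006
N ≈ √287,690,006 ≈ 16,961.4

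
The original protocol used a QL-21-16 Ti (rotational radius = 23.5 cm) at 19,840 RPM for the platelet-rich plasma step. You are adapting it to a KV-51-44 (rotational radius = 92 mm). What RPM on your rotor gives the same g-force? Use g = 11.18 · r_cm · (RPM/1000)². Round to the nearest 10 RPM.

RCF = 11.18 × r × (N/1000)²
RCF_original = 11.18 × 23.5 × (19.84)² = 11.18 × 23.5 × 393.6256 ≈ 103,417.3 × g
Your rotor: r = 92 mm = 9.2 cm
103,417.3 = 11.18 × 9.2 × (N/1000)²
(N/1000)² = 103,417.3 / 102.856 = 1005.457
N = 1000 × √1005.457 ≈ 31,708.9

≈ 31710 RPM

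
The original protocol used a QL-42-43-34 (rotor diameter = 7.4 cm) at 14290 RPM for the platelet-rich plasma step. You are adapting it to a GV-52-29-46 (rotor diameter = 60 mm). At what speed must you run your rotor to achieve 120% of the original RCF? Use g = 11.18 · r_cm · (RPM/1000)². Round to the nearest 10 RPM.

Original rotor: r = 7.4 / 2 = 3.7 cm
RCF = 11.18 × r × (N/1000)²
RCF_original = 11.18 × 3.7 × (14.29)² = 11.18 × 3.7 × 204.2041 ≈ 8,447.1 × g
Target RCF = 1.2 × 8,447.1 ≈ 10,136.5 × g
Your rotor: r = 60 mm / 2 = 30 mm = 3 cm
10,136.5 = 11.18 × 3 × (N/1000)²
(N/1000)² = 10,136.5 / 33.54 = 302.2212
N = 1000 × √302.2212 ≈ 17,384.5

17380 RPM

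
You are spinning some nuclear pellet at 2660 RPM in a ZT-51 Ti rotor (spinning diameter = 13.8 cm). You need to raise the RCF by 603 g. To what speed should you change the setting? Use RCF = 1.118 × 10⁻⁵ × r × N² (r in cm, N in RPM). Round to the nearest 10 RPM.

3860 RPM

r = 13.8 / 2 = 6.9 cm
Current RCF = 1.118 × 10⁻⁵ × 6.9 × (2660)² = 1.118 × 10⁻⁵ × 6.9 × 7,075,600 ≈ 545.8 × g
Target RCF = 545.8 + 603 = 1,148.8 × g
N² = 1,148.8 / (7.7142 × 10⁻⁵) = 14,892,017
N ≈ √14,892,017 ≈ 3,859.0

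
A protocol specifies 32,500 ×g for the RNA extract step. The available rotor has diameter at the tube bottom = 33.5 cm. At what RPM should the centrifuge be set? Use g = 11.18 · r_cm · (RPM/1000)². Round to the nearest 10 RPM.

13170 RPM

r = 33.5 / 2 = 16.75 cm
RCF = 11.18 × r × (N/1000)²
32,500 = 11.18 × 16.75 × (N/1000)²
(N/1000)² = 32,500 / 187.265 = 173.5509
N = 1000 × √173.5509 ≈ 13,173.9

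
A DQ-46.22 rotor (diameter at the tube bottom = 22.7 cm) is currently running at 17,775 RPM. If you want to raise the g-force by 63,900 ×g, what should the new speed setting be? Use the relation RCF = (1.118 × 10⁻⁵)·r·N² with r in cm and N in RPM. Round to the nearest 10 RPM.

r = 22.7 / 2 = 11.35 cm
Current RCF = 1.118 × 10⁻⁵ × 11.35 × (17775)² = 1.118 × 10⁻⁵ × 11.35 × 315,950,625 ≈ 40,091.9 × g
Target RCF = 40,091.9 + 63,900 = 103,991.9 × g
N² = 103,991.9 / (12.6893 × 10⁻⁵) = 819,524,324
N ≈ √819,524,324 ≈ 28,627.3

28630 RPM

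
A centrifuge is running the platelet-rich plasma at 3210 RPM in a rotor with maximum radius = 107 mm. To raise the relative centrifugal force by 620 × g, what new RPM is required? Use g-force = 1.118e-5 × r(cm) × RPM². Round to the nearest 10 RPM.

N₂ ≈ 3940 RPM

r = 107 mm = 10.7 cm
Current RCF = 1.118 × 10⁻⁵ × 10.7 × (3210)² = 1.118 × 10⁻⁵ × 10.7 × 10,304,100 ≈ 1,232.6 × g
Target RCF = 1,232.6 + 620 = 1,852.6 × g
N² = 1,852.6 / (11.9626 × 10⁻⁵) = 15,486,600
N ≈ √15,486,600 ≈ 3,935.3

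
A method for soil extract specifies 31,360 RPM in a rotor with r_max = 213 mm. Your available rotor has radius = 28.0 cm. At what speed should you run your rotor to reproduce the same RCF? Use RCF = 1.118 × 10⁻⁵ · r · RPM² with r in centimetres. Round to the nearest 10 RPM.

Original rotor: r = 213 mm = 21.3 cm
RCF_original = 1.118 × 10⁻⁵ × 21.3 × (31360)² = 1.118 × 10⁻⁵ × 21.3 × 983,449,600 ≈ 234,192.8 × g
234,192.8 = 1.118 × 10⁻⁵ × 28 × N²
N² = 234,192.8 / (31.304 × 10⁻⁵) = 748,124,201
N ≈ √748,124,201 ≈ 27,351.9

27350 RPM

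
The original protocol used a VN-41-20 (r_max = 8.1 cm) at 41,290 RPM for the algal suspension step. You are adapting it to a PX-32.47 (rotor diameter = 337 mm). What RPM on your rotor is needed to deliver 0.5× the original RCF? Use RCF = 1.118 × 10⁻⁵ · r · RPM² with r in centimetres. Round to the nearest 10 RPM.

RCF = 1.118 × 10⁻⁵ × r × N²
RCF_original = 1.118 × 10⁻⁵ × 8.1 × (41290)² = 1.118 × 10⁻⁵ × 8.1 × 1,704,864,100 ≈ 154,389.1 × g
Target RCF = 0.5 × 154,389.1 ≈ 77,194.6 × g
Your rotor: r = 337 mm / 2 = 168.5 mm = 16.85 cm
77,194.6 = 1.118 × 10⁻⁵ × 16.85 × N²
N² = 77,194.6 / (18.8383 × 10⁻⁵) = 409,774,767
N ≈ √409,774,767 ≈ 20,242.9

≈ 20240 RPM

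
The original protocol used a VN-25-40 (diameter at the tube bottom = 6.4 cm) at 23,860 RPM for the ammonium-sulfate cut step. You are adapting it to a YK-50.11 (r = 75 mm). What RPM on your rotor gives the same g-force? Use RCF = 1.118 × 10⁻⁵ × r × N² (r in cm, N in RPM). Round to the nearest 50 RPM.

≈ 15600 RPM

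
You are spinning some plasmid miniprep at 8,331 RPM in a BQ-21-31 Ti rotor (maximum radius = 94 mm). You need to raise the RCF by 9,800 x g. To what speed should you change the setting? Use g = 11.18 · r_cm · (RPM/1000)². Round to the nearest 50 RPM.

r = 94 mm = 9.4 cm
Current RCF = 11.18 × 9.4 × (8.331)² = 11.18 × 9.4 × 69.405561 ≈ 7,294 × g
Target RCF = 7,294 + 9,800 = 17,094 × g
(N/1000)² = 17,094 / 105.092 = 162.6575
N = 1000 × √162.6575 ≈ 12,753.7

≈ 12750 RPM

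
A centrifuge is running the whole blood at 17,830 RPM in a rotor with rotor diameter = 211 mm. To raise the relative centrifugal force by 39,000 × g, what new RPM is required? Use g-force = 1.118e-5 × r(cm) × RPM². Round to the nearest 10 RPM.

≈ 25470 RPM

r = 211 mm / 2 = 105.5 mm = 10.55 cm
Current RCF = 1.118 × 10⁻⁵ × 10.55 × (17830)² = 1.118 × 10⁻⁵ × 10.55 × 317,908,900 ≈ 37,497 × g
Target RCF = 37,497 + 39,000 = 76,497 × g
N² = 76,497 / (11.7949 × 10⁻⁵) = 648,559,971
N ≈ √648,559,971 ≈ 25,466.8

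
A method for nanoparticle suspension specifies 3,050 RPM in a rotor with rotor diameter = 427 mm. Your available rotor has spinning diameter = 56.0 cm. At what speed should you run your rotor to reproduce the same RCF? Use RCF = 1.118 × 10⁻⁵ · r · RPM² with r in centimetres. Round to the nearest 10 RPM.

≈ 2660 RPM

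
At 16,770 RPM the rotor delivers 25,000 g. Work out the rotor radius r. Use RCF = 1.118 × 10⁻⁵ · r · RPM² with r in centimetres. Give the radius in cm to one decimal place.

8.0 cm

RCF = 1.118 × 10⁻⁵ × r × N²
25000 = 1.118 × 10⁻⁵ × r × (16770)²
r = 25000 / (1.118 × 10⁻⁵ × 281,232,900) = 25000 / 3144.184 ≈ 7.951 cm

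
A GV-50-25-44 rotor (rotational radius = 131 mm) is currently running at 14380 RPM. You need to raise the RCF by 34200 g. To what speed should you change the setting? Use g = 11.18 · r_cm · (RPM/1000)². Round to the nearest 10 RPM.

20980 RPM

r = 131 mm = 13.1 cm
Current RCF = 11.18 × 13.1 × (14.38)² = 11.18 × 13.1 × 206.7844 ≈ 30,285.2 × g
Target RCF = 30,285.2 + 34,200 = 64,485.2 × g
(N/1000)² = 64,485.2 / 146.458 = 440.2982
N = 1000 × √440.2982 ≈ 20,983.3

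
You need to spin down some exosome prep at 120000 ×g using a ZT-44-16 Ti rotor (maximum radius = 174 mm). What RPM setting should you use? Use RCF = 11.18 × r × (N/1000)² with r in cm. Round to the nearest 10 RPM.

r = 174 mm = 17.4 cm
120,000 = 11.18 × 17.4 × (N/1000)²
(N/1000)² = 120,000 / 194.532 = 616.8651
N = 1000 × √616.8651 ≈ 24,836.8

N ≈ 24840 RPM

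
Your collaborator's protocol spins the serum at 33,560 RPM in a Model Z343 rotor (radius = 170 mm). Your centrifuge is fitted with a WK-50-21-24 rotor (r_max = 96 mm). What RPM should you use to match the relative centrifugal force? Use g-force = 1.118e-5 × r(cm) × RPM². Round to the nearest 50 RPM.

≈ 44650 RPM

Original rotor: r = 170 mm = 17.0 cm
RCF = 1.118 × 10⁻⁵ × r × N²
RCF_original = 1.118 × 10⁻⁵ × 17 × (33560)² = 1.118 × 10⁻⁵ × 17 × 1,126,273,600 ≈ 214,059.6 × g
Your rotor: r = 96 mm = 9.6 cm
214,059.6 = 1.118 × 10⁻⁵ × 9.6 × N²
N² = 214,059.6 / (10.7328 × 10⁻⁵) = 1,994,443,202
N ≈ √1,994,443,202 ≈ 44,659.2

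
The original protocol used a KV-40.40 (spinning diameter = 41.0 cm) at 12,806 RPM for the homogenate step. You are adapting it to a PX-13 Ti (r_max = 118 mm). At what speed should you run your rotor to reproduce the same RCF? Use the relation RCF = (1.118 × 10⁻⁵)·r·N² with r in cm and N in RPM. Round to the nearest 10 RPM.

Original rotor: r = 41.0 / 2 = 20.5 cm
RCF_original = 1.118 × 10⁻⁵ × 20.5 × (12806)² = 1.118 × 10⁻⁵ × 20.5 × 163,993,636 ≈ 37,585.7 × g
Your rotor: r = 118 mm = 11.8 cm
37,585.7 = 1.118 × 10⁻⁵ × 11.8 × N²
N² = 37,585.7 / (13.1924 × 10⁻⁵) = 284,904,187
N ≈ √284,904,187 ≈ 16,879.1

≈ 16880 RPM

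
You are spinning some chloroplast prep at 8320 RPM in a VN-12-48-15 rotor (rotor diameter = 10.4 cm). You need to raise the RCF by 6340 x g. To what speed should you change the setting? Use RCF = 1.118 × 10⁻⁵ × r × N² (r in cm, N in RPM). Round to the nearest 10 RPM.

≈ 13350 RPM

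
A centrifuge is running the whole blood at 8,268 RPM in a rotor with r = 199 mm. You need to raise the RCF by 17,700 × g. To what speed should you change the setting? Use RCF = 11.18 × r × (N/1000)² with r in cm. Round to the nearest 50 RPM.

12150 RPM

r = 199 mm = 19.9 cm
Current RCF = 11.18 × 19.9 × (8.268)² = 11.18 × 19.9 × 68.359824 ≈ 15,208.8 × g
Target RCF = 15,208.8 + 17,700 = 32,908.8 × g
(N/1000)² = 32,908.8 / 222.482 = 147.9167
N = 1000 × √147.9167 ≈ 12,162.1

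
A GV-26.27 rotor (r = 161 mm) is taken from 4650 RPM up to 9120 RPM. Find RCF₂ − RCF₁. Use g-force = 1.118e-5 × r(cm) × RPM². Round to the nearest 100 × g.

r = 161 mm = 16.1 cm
RCF₁ = 1.118 × 10⁻⁵ × 16.1 × (4650)² = 1.118 × 10⁻⁵ × 16.1 × 21,622,500 ≈ 3,892 × g
RCF₂ = 1.118 × 10⁻⁵ × 16.1 × (9120)² = 1.118 × 10⁻⁵ × 16.1 × 83,174,400 ≈ 14,971.2 × g
Increase = 14,971.2 − 3,892 = 11,079.2

≈ 11100 x g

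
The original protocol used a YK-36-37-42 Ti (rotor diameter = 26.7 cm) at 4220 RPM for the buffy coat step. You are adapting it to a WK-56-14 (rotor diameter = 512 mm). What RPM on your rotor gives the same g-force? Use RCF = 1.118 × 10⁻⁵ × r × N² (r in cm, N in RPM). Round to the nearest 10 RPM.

Original rotor: r = 26.7 / 2 = 13.35 cm
RCF_original = 1.118 × 10⁻⁵ × 13.35 × (4220)² = 1.118 × 10⁻⁵ × 13.35 × 17,808,400 ≈ 2,658 × g
Your rotor: r = 512 mm / 2 = 256 mm = 25.6 cm
2,658 = 1.118 × 10⁻⁵ × 25.6 × N²
N² = 2,658 / (28.6208 × 10⁻⁵) = 9,286,952
N ≈ √9,286,952 ≈ 3,047.5

3050 RPM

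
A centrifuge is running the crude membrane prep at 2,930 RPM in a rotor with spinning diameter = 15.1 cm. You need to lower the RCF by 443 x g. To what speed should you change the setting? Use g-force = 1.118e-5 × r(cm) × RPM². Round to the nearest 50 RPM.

N₂ ≈ 1850 RPM

r = 15.1 / 2 = 7.55 cm
Current RCF = 1.118 × 10⁻⁵ × 7.55 × (2930)² = 1.118 × 10⁻⁵ × 7.55 × 8,584,900 ≈ 724.6 × g
Target RCF = 724.6 − 443 = 281.6 × g
N² = 281.6 / (8.4409 × 10⁻⁵) = 3,336,137
N ≈ √3,336,137 ≈ 1,826.5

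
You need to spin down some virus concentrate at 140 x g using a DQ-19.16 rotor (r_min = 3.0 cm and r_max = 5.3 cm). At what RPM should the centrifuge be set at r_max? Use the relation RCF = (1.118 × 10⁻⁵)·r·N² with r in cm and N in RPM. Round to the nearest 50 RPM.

≈ 1550 RPM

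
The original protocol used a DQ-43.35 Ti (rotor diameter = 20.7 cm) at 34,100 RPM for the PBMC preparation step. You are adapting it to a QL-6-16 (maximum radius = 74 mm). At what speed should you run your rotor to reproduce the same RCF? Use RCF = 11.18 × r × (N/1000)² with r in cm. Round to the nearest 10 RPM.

40330 RPM

Original rotor: r = 20.7 / 2 = 10.35 cm
RCF_original = 11.18 × 10.35 × (34.1)² = 11.18 × 10.35 × 1,162.81 ≈ 134,552.2 × g
Your rotor: r = 74 mm = 7.4 cm
134,552.2 = 11.18 × 7.4 × (N/1000)²
(N/1000)² = 134,552.2 / 82.732 = 1626.362
N = 1000 × √1626.362 ≈ 40,328.2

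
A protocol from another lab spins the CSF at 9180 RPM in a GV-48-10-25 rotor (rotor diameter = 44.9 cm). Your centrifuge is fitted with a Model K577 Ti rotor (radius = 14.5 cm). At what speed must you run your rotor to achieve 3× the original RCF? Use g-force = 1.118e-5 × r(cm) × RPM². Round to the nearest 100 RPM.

≈ 19800 RPM

Original rotor: r = 44.9 / 2 = 22.45 cm
RCF_original = 1.118 × 10⁻⁵ × 22.45 × (9180)² = 1.118 × 10⁻⁵ × 22.45 × 84,272,400 ≈ 21,151.6 × g
Target RCF = 3 × 21,151.6 ≈ 63,454.8 × g
63,454.8 = 1.118 × 10⁻⁵ × 14.5 × N²
N² = 63,454.8 / (16.211 × 10⁻⁵) = 391,430,510
N ≈ √391,430,510 ≈ 19,784.6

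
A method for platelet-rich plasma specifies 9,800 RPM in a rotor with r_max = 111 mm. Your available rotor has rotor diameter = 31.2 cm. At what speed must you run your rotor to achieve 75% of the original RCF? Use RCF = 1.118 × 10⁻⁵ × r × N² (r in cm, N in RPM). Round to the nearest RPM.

Original rotor: r = 111 mm = 11.1 cm
RCF = 1.118 × 10⁻⁵ × r × N²
RCF_original = 1.118 × 10⁻⁵ × 11.1 × (9800)² = 1.118 × 10⁻⁵ × 11.1 × 96,040,000 ≈ 11,918.4 × g
Target RCF = 0.75 × 11,918.4 ≈ 8,938.8 × g
Your rotor: r = 31.2 / 2 = 15.6 cm
8,938.8 = 1.118 × 10⁻⁵ × 15.6 × N²
N² = 8,938.8 / (17.4408 × 10⁻⁵) = 51,252,236
N ≈ √51,252,236 ≈ 7,159.1

7159 RPM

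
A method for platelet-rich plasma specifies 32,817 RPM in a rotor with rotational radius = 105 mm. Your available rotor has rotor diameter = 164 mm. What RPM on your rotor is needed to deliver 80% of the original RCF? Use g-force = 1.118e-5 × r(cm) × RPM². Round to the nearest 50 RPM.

≈ 33200 RPM

Original rotor: r = 105 mm = 10.5 cm
RCF_original = 1.118 × 10⁻⁵ × 10.5 × (32817)² = 1.118 × 10⁻⁵ × 10.5 × 1,076,955,489 ≈ 126,423.8 × g
Target RCF = 0.8 × 126,423.8 ≈ 101,139 × g
Your rotor: r = 164 mm / 2 = 82 mm = 8.2 cm
101,139 = 1.118 × 10⁻⁵ × 8.2 × N²
N² = 101,139 / (9.1676 × 10⁻⁵) = 1,103,222,217
N ≈ √1,103,222,217 ≈ 33,214.8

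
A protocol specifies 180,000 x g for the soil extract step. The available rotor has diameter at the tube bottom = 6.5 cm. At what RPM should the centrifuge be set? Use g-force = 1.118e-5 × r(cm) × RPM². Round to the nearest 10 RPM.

≈ 70380 RPM

r = 6.5 / 2 = 3.25 cm
180,000 = 1.118 × 10⁻⁵ × 3.25 × N²
N² = 180,000 / (3.6335 × 10⁻⁵) = 4,953,901,197
N ≈ √4,953,901,197 ≈ 70,384.0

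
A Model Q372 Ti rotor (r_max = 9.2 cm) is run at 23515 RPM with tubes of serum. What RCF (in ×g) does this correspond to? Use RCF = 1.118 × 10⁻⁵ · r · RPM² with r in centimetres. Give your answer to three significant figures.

RCF = 1.118 × 10⁻⁵ × 9.2 × (23515)² = 1.118 × 10⁻⁵ × 9.2 × 552,955,225 ≈ 56,874.8 × g

56900 ×g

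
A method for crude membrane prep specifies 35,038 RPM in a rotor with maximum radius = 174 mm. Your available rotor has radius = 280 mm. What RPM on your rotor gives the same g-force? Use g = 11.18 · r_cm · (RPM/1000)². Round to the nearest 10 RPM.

27620 RPM

Original rotor: r = 174 mm = 17.4 cm
RCF_original = 11.18 × 17.4 × (35.038)² = 11.18 × 17.4 × 1,227.661444 ≈ 238,819.4 × g
Your rotor: r = 280 mm = 28.0 cm
238,819.4 = 11.18 × 28 × (N/1000)²
(N/1000)² = 238,819.4 / 313.04 = 762.9038
N = 1000 × √762.9038 ≈ 27,620.7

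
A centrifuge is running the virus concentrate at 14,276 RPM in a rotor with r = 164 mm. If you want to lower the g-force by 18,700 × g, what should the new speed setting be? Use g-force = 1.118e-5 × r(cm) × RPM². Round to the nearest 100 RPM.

≈ 10100 RPM

r = 164 mm = 16.4 cm
Current RCF = 1.118 × 10⁻⁵ × 16.4 × (14276)² = 1.118 × 10⁻⁵ × 16.4 × 203,804,176 ≈ 37,367.9 × g
Target RCF = 37,367.9 − 18,700 = 18,667.9 × g
N² = 18,667.9 / (18.3352 × 10⁻⁵) = 101,814,543
N ≈ √101,814,543 ≈ 10,090.3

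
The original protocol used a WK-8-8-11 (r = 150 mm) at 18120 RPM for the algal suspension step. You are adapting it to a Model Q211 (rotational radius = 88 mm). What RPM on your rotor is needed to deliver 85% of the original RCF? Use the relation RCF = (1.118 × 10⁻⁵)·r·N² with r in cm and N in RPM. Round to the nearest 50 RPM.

Original rotor: r = 150 mm = 15.0 cm
RCF_original = 1.118 × 10⁻⁵ × 15 × (18120)² = 1.118 × 10⁻⁵ × 15 × 328,334,400 ≈ 55,061.7 × g
Target RCF = 0.85 × 55,061.7 ≈ 46,802.4 × g
Your rotor: r = 88 mm = 8.8 cm
46,802.4 = 1.118 × 10⁻⁵ × 8.8 × N²
N² = 46,802.4 / (9.8384 × 10⁻⁵) = 475,711,498
N ≈ √475,711,498 ≈ 21,810.8

≈ 21800 RPM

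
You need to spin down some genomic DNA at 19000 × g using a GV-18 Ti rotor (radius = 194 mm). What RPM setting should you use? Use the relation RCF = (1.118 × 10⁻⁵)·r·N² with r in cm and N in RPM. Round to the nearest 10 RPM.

r = 194 mm = 19.4 cm
RCF = 1.118 × 10⁻⁵ × r × N²
19,000 = 1.118 × 10⁻⁵ × 19.4 × N²
N² = 19,000 / (21.6892 × 10⁻⁵) = 87,601,202
N ≈ √87,601,202 ≈ 9,359.6

≈ 9360 RPM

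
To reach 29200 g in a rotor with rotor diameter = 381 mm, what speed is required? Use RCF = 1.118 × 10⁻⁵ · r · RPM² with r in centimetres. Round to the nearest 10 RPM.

11710 RPM

r = 381 mm / 2 = 190.5 mm = 19.05 cm
29,200 = 1.118 × 10⁻⁵ × 19.05 × N²
N² = 29,200 / (21.2979 × 10⁻⁵) = 137,102,719
N ≈ √137,102,719 ≈ 11,709.1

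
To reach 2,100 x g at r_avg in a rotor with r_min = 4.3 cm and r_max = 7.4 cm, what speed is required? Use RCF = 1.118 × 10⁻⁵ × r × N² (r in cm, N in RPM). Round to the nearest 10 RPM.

5670 RPM

r_avg = (4.3 + 7.4) / 2 = 5.85 cm
RCF = 1.118 × 10⁻⁵ × r × N²
2,100 = 1.118 × 10⁻⁵ × 5.85 × N²
N² = 2,100 / (6.5403 × 10⁻⁵) = 32,108,619
N ≈ √32,108,619 ≈ 5,666.4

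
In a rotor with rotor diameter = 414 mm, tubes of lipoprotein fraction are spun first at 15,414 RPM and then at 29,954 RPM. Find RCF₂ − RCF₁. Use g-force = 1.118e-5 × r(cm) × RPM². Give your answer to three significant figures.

153000 g

r = 414 mm / 2 = 207 mm = 20.7 cm
RCF₁ = 1.118 × 10⁻⁵ × 20.7 × (15414)² = 1.118 × 10⁻⁵ × 20.7 × 237,591,396 ≈ 54,984.8 × g
RCF₂ = 1.118 × 10⁻⁵ × 20.7 × (29954)² = 1.118 × 10⁻⁵ × 20.7 × 897,242,116 ≈ 207,645.2 × g
Increase = 207,645.2 − 54,984.8 = 152,660.4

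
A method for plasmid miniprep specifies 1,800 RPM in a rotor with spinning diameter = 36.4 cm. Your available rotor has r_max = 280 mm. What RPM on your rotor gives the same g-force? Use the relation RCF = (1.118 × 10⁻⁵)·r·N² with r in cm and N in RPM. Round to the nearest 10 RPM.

≈ 1450 RPM

Original rotor: r = 36.4 / 2 = 18.2 cm
RCF = 1.118 × 10⁻⁵ × r × N²
RCF_original = 1.118 × 10⁻⁵ × 18.2 × (1800)² = 1.118 × 10⁻⁵ × 18.2 × 3,240,000 ≈ 659.3 × g
Your rotor: r = 280 mm = 28.0 cm
659.3 = 1.118 × 10⁻⁵ × 28 × N²
N² = 659.3 / (31.304 × 10⁻⁵) = 2,106,121
N ≈ √2,106,121 ≈ 1,451.2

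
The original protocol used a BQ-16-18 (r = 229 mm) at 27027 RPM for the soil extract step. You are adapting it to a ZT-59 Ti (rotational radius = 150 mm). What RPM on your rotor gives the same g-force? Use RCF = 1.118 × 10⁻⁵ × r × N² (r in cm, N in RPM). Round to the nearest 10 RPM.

≈ 33390 RPM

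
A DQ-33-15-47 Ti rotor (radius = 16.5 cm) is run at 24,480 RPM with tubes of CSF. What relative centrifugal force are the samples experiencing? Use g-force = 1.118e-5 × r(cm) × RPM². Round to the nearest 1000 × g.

RCF ≈ 111000 x g

RCF = 1.118 × 10⁻⁵ × 16.5 × (24480)² = 1.118 × 10⁻⁵ × 16.5 × 599,270,400 ≈ 110,547.4 × g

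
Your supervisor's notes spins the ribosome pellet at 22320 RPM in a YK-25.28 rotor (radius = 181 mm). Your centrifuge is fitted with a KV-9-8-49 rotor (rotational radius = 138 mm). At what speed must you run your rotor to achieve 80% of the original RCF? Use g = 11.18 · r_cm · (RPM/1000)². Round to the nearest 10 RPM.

Original rotor: r = 181 mm = 18.1 cm
RCF_original = 11.18 × 18.1 × (22.32)² = 11.18 × 18.1 × 498.1824 ≈ 100,811.2 × g
Target RCF = 0.8 × 100,811.2 ≈ 80,649 × g
Your rotor: r = 138 mm = 13.8 cm
80,649 = 11.18 × 13.8 × (N/1000)²
(N/1000)² = 80,649 / 154.284 = 522.7308
N = 1000 × √522.7308 ≈ 22,863.3

≈ 22860 RPM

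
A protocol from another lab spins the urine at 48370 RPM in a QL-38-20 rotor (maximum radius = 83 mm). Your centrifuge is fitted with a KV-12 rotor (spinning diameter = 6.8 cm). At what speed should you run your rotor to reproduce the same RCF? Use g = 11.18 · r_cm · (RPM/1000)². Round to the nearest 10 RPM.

75570 RPM

Original rotor: r = 83 mm = 8.3 cm
RCF_original = 11.18 × 8.3 × (48.37)² = 11.18 × 8.3 × 2,339.6569 ≈ 217,106.1 × g
Your rotor: r = 6.8 / 2 = 3.4 cm
217,106.1 = 11.18 × 3.4 × (N/1000)²
(N/1000)² = 217,106.1 / 38.012 = 5711.515
N = 1000 × √5711.515 ≈ 75,574.6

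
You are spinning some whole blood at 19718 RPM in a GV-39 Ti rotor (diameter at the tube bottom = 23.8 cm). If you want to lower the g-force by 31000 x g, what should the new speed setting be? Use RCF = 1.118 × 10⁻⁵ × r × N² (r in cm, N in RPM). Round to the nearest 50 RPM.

r = 23.8 / 2 = 11.9 cm
Current RCF = 1.118 × 10⁻⁵ × 11.9 × (19718)² = 1.118 × 10⁻⁵ × 11.9 × 388,799,524 ≈ 51,726.7 × g
Target RCF = 51,726.7 − 31,000 = 20,726.7 × g
N² = 20,726.7 / (13.3042 × 10⁻⁵) = 155,790,653
N ≈ √155,790,653 ≈ 12,481.6

N₂ ≈ 12500 RPM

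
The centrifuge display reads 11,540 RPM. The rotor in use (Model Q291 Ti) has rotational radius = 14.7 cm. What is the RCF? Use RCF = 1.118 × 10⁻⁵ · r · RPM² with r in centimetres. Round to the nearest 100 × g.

RCF = 1.118 × 10⁻⁵ × r × N²
RCF = 1.118 × 10⁻⁵ × 14.7 × (11540)² = 1.118 × 10⁻⁵ × 14.7 × 133,171,600 ≈ 21,886.2 × g

RCF ≈ 21900 ×g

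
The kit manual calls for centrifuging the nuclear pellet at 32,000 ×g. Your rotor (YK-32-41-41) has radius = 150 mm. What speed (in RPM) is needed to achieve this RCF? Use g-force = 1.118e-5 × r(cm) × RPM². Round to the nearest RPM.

≈ 13814 RPM

r = 150 mm = 15.0 cm
RCF = 1.118 × 10⁻⁵ × r × N²
32,000 = 1.118 × 10⁻⁵ × 15 × N²
N² = 32,000 / (16.77 × 10⁻⁵) = 190,816,935
N ≈ √190,816,935 ≈ 13,813.7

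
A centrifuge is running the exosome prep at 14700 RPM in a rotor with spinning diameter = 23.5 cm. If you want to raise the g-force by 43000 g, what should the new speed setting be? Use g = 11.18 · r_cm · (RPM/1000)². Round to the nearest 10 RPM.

N₂ ≈ 23310 RPM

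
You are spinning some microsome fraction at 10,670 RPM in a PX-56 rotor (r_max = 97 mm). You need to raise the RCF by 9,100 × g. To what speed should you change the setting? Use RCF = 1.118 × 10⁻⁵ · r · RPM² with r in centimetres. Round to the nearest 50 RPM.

r = 97 mm = 9.7 cm
Current RCF = 1.118 × 10⁻⁵ × 9.7 × (10670)² = 1.118 × 10⁻⁵ × 9.7 × 113,848,900 ≈ 12,346.5 × g
Target RCF = 12,346.5 + 9,100 = 21,446.5 × g
N² = 21,446.5 / (10.8446 × 10⁻⁵) = 197,762,020
N ≈ √197,762,020 ≈ 14,062.8

≈ 14050 RPM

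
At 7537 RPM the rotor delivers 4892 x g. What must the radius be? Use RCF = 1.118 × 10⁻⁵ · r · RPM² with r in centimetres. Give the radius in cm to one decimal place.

≈ 7.7 cm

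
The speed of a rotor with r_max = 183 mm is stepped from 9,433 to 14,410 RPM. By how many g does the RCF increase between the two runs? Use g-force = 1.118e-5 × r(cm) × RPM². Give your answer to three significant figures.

24300 g

r = 183 mm = 18.3 cm
RCF₁ = 1.118 × 10⁻⁵ × 18.3 × (9433)² = 1.118 × 10⁻⁵ × 18.3 × 88,981,489 ≈ 18,205.1 × g
RCF₂ = 1.118 × 10⁻⁵ × 18.3 × (14410)² = 1.118 × 10⁻⁵ × 18.3 × 207,648,100 ≈ 42,483.6 × g
Increase = 42,483.6 − 18,205.1 = 24,278.5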